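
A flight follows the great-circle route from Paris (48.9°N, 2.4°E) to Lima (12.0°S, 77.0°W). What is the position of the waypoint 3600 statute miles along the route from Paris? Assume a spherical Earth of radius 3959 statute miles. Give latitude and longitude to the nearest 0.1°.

Convert each endpoint to a unit vector on the sphere (x = cos φ cos λ, y = cos φ sin λ, z = sin φ).
The central angle between the endpoints is δ = arccos(p₁·p₂) ≈ 1.609 rad (92.2°). The total great-circle distance is δ·R ≈ 1.609 × 3959 ≈ 6371 mi, so the target fraction is f = 3600/6371 ≈ 0.565.
Interpolate at f ≈ 0.565 with slerp weights a = sin((1−f)δ)/sin δ ≈ 0.645, b = sin(fδ)/sin δ ≈ 0.790.
p = a·p₁ + b·p₂ ≈ (0.597, -0.735, 0.322); φ = arcsin(p_z) ≈ 18.76°, λ = atan2(p_y, p_x) ≈ -50.90°.

≈ 18.8°N, 50.9°W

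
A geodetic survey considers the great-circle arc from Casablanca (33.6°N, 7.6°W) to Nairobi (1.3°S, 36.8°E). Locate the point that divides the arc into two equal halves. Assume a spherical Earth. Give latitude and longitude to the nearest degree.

The haversine formula gives a central angle δ ≈ 0.949 rad (54.4°) between the endpoints.
Interpolate at f = 1/2 with slerp weights a = sin((1−f)δ)/sin δ ≈ 0.562, b = sin(fδ)/sin δ ≈ 0.562.
p = a·p₁ + b·p₂ ≈ (0.914, 0.275, 0.298); φ = arcsin(p_z) ≈ 17.36°, λ = atan2(p_y, p_x) ≈ 16.73°.

≈ 17°N, 17°E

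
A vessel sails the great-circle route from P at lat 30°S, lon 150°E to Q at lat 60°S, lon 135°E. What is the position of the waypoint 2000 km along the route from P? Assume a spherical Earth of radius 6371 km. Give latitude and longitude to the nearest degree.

From cos δ = sin φ₁ sin φ₂ + cos φ₁ cos φ₂ cos Δλ, the central angle is δ ≈ 0.552 rad (31.6°). The total great-circle distance is δ·R ≈ 0.552 × 6371 ≈ 3519 km, so the target fraction is f = 2000/3519 ≈ 0.568.
Interpolate at f ≈ 0.568 with slerp weights a = sin((1−f)δ)/sin δ ≈ 0.450, b = sin(fδ)/sin δ ≈ 0.588.
p = a·p₁ + b·p₂ ≈ (-0.546, 0.403, -0.735); φ = arcsin(p_z) ≈ -47.28°, λ = atan2(p_y, p_x) ≈ 143.55°.

≈ lat 47°S, lon 144°E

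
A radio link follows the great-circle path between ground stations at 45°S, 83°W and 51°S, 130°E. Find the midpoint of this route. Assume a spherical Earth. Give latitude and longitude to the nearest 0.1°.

≈ 75.4°S, 145.4°W

Convert each endpoint to a unit vector on the sphere (x = cos φ cos λ, y = cos φ sin λ, z = sin φ).
The central angle between the endpoints is δ = arccos(p₁·p₂) ≈ 1.394 rad (79.8°).
Interpolate at f = 1/2 with slerp weights a = sin((1−f)δ)/sin δ ≈ 0.652, b = sin(fδ)/sin δ ≈ 0.652.
p = a·p₁ + b·p₂ ≈ (-0.208, -0.143, -0.968); φ = arcsin(p_z) ≈ -75.39°, λ = atan2(p_y, p_x) ≈ -145.38°.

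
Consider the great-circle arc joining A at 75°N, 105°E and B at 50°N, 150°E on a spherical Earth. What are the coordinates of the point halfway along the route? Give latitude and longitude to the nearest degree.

≈ 64°N, 138°E

Write both endpoints as unit vectors p₁, p₂ with components (cos φ cos λ, cos φ sin λ, sin φ).
The central angle between the endpoints is δ = arccos(p₁·p₂) ≈ 0.540 rad (31.0°).
Interpolate at f = 1/2 with slerp weights a = sin((1−f)δ)/sin δ ≈ 0.519, b = sin(fδ)/sin δ ≈ 0.519.
p = a·p₁ + b·p₂ ≈ (-0.324, 0.296, 0.899); φ = arcsin(p_z) ≈ 63.97°, λ = atan2(p_y, p_x) ≈ 137.50°.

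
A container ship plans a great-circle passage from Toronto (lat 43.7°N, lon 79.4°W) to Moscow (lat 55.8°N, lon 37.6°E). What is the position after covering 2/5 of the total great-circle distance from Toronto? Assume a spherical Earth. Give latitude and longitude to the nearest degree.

Convert each endpoint to a unit vector on the sphere (x = cos φ cos λ, y = cos φ sin λ, z = sin φ).
The central angle between the endpoints is δ = arccos(p₁·p₂) ≈ 1.173 rad (67.2°).
Interpolate at f = 2/5 with slerp weights a = sin((1−f)δ)/sin δ ≈ 0.702, b = sin(fδ)/sin δ ≈ 0.491.
p = a·p₁ + b·p₂ ≈ (0.312, -0.331, 0.891); φ = arcsin(p_z) ≈ 62.97°, λ = atan2(p_y, p_x) ≈ -46.68°.

≈ lat 63°N, lon 47°W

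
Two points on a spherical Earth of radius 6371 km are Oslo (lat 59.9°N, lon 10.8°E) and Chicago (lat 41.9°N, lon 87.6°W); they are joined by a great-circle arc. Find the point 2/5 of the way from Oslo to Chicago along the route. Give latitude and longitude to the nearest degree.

≈ lat 63°N, lon 39°W

Write both endpoints as unit vectors p₁, p₂ with components (cos φ cos λ, cos φ sin λ, sin φ).
The central angle between the endpoints is δ = arccos(p₁·p₂) ≈ 1.020 rad (58.4°).
Interpolate at f = 2/5 with slerp weights a = sin((1−f)δ)/sin δ ≈ 0.674, b = sin(fδ)/sin δ ≈ 0.466.
p = a·p₁ + b·p₂ ≈ (0.347, -0.283, 0.894); φ = arcsin(p_z) ≈ 63.42°, λ = atan2(p_y, p_x) ≈ -39.22°.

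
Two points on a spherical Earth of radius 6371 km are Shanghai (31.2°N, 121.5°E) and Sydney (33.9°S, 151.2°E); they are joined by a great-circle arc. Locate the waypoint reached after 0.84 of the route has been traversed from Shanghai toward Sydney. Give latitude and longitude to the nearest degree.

The haversine formula gives a central angle δ ≈ 1.237 rad (70.9°) between the endpoints.
Interpolate at f = 0.84 with slerp weights a = sin((1−f)δ)/sin δ ≈ 0.208, b = sin(fδ)/sin δ ≈ 0.912.
p = a·p₁ + b·p₂ ≈ (-0.757, 0.517, -0.401); φ = arcsin(p_z) ≈ -23.64°, λ = atan2(p_y, p_x) ≈ 145.68°.

≈ 24°S, 146°E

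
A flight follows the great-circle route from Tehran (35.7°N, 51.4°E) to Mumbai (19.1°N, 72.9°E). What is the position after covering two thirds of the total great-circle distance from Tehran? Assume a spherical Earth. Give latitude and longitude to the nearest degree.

From cos δ = sin φ₁ sin φ₂ + cos φ₁ cos φ₂ cos Δλ, the central angle is δ ≈ 0.440 rad (25.2°).
Interpolate at f = 2/3 with slerp weights a = sin((1−f)δ)/sin δ ≈ 0.343, b = sin(fδ)/sin δ ≈ 0.679.
p = a·p₁ + b·p₂ ≈ (0.362, 0.831, 0.422); φ = arcsin(p_z) ≈ 24.98°, λ = atan2(p_y, p_x) ≈ 66.43°.

≈ 25°N, 66°E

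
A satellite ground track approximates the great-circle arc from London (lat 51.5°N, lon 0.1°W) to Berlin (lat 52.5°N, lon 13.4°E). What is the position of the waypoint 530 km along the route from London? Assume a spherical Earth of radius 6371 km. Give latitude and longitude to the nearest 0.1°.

Write both endpoints as unit vectors p₁, p₂ with components (cos φ cos λ, cos φ sin λ, sin φ).
The central angle between the endpoints is δ = arccos(p₁·p₂) ≈ 0.146 rad (8.4°). The total great-circle distance is δ·R ≈ 0.146 × 6371 ≈ 929 km, so the target fraction is f = 530/929 ≈ 0.570.
Interpolate at f ≈ 0.570 with slerp weights a = sin((1−f)δ)/sin δ ≈ 0.431, b = sin(fδ)/sin δ ≈ 0.572.
p = a·p₁ + b·p₂ ≈ (0.607, 0.080, 0.791); φ = arcsin(p_z) ≈ 52.26°, λ = atan2(p_y, p_x) ≈ 7.53°.

≈ lat 52.3°N, lon 7.5°E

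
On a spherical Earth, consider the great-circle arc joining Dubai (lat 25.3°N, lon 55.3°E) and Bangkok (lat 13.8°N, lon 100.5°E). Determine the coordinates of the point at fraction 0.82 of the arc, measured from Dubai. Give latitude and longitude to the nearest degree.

≈ lat 17°N, lon 93°E

The haversine formula gives a central angle δ ≈ 0.766 rad (43.9°) between the endpoints.
Interpolate at f = 0.82 with slerp weights a = sin((1−f)δ)/sin δ ≈ 0.198, b = sin(fδ)/sin δ ≈ 0.848.
p = a·p₁ + b·p₂ ≈ (-0.048, 0.957, 0.287); φ = arcsin(p_z) ≈ 16.67°, λ = atan2(p_y, p_x) ≈ 92.87°.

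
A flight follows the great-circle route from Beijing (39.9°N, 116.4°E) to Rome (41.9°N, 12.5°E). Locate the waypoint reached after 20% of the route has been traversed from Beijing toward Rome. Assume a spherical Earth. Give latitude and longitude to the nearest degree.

Write both endpoints as unit vectors p₁, p₂ with components (cos φ cos λ, cos φ sin λ, sin φ).
The central angle between the endpoints is δ = arccos(p₁·p₂) ≈ 1.275 rad (73.1°).
Interpolate at f = 0.20 with slerp weights a = sin((1−f)δ)/sin δ ≈ 0.891, b = sin(fδ)/sin δ ≈ 0.264.
p = a·p₁ + b·p₂ ≈ (-0.112, 0.655, 0.748); φ = arcsin(p_z) ≈ 48.38°, λ = atan2(p_y, p_x) ≈ 99.73°.

≈ 48°N, 100°E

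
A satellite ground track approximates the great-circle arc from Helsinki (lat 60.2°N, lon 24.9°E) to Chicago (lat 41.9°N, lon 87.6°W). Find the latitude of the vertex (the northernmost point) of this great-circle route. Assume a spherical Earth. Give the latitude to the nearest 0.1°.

The great circle lies in the plane with unit normal n̂ = (p₁ × p₂)/|p₁ × p₂|.
Here n̂_z ≈ -0.380; the vertex latitude is φ_max = arccos|n̂_z| ≈ 67.7°.

≈ 67.7°N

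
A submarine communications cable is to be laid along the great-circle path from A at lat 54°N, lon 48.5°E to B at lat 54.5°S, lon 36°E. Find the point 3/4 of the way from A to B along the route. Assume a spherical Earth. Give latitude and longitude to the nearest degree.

Write both endpoints as unit vectors p₁, p₂ with components (cos φ cos λ, cos φ sin λ, sin φ).
The central angle between the endpoints is δ = arccos(p₁·p₂) ≈ 1.902 rad (109.0°).
Interpolate at f = 3/4 with slerp weights a = sin((1−f)δ)/sin δ ≈ 0.484, b = sin(fδ)/sin δ ≈ 1.047.
p = a·p₁ + b·p₂ ≈ (0.680, 0.570, -0.460); φ = arcsin(p_z) ≈ -27.41°, λ = atan2(p_y, p_x) ≈ 39.98°.

≈ lat 27°S, lon 40°E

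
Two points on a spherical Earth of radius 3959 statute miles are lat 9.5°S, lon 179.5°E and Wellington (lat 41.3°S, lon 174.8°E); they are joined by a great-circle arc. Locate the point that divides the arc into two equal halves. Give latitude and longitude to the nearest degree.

From cos δ = sin φ₁ sin φ₂ + cos φ₁ cos φ₂ cos Δλ, the central angle is δ ≈ 0.560 rad (32.1°).
Interpolate at f = 1/2 with slerp weights a = sin((1−f)δ)/sin δ ≈ 0.520, b = sin(fδ)/sin δ ≈ 0.520.
p = a·p₁ + b·p₂ ≈ (-0.902, 0.040, -0.429); φ = arcsin(p_z) ≈ -25.42°, λ = atan2(p_y, p_x) ≈ 177.47°.

≈ lat 25°S, lon 177°E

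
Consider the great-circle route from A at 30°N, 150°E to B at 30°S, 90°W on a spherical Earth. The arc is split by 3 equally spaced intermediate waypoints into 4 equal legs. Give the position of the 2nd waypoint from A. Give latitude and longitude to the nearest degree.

≈ 0°N, 150°W

Convert each endpoint to a unit vector on the sphere (x = cos φ cos λ, y = cos φ sin λ, z = sin φ).
The central angle between the endpoints is δ = arccos(p₁·p₂) ≈ 2.246 rad (128.7°).
Interpolate at f = 2/4 with slerp weights a = sin((1−f)δ)/sin δ ≈ 1.155, b = sin(fδ)/sin δ ≈ 1.155.
p = a·p₁ + b·p₂ ≈ (-0.866, -0.500, 0.000); φ = arcsin(p_z) ≈ 0.00°, λ = atan2(p_y, p_x) ≈ -150.00°.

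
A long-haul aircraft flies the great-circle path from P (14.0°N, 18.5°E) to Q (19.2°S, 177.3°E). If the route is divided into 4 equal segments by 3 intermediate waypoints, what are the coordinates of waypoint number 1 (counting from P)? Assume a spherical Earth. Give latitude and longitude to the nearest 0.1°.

≈ (0.1°N, 56.1°E)

Write both endpoints as unit vectors p₁, p₂ with components (cos φ cos λ, cos φ sin λ, sin φ).
The central angle between the endpoints is δ = arccos(p₁·p₂) ≈ 2.776 rad (159.0°).
Interpolate at f = 1/4 with slerp weights a = sin((1−f)δ)/sin δ ≈ 2.439, b = sin(fδ)/sin δ ≈ 1.789.
p = a·p₁ + b·p₂ ≈ (0.557, 0.830, 0.002); φ = arcsin(p_z) ≈ 0.11°, λ = atan2(p_y, p_x) ≈ 56.15°.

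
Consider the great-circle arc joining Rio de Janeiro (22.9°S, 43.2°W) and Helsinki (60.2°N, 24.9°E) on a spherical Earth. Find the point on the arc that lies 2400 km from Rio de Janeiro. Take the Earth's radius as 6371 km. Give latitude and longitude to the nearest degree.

Write both endpoints as unit vectors p₁, p₂ with components (cos φ cos λ, cos φ sin λ, sin φ).
The central angle between the endpoints is δ = arccos(p₁·p₂) ≈ 1.738 rad (99.6°). The total great-circle distance is δ·R ≈ 1.738 × 6371 ≈ 11076 km, so the target fraction is f = 2400/11076 ≈ 0.217.
Interpolate at f ≈ 0.217 with slerp weights a = sin((1−f)δ)/sin δ ≈ 0.992, b = sin(fδ)/sin δ ≈ 0.373.
p = a·p₁ + b·p₂ ≈ (0.834, -0.548, -0.062); φ = arcsin(p_z) ≈ -3.57°, λ = atan2(p_y, p_x) ≈ -33.27°.

≈ 4°S, 33°W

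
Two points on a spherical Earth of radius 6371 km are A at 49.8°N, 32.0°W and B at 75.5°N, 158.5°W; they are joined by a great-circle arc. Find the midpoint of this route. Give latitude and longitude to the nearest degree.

≈ 73°N, 54°W

Write both endpoints as unit vectors p₁, p₂ with components (cos φ cos λ, cos φ sin λ, sin φ).
The central angle between the endpoints is δ = arccos(p₁·p₂) ≈ 0.872 rad (50.0°).
Interpolate at f = 1/2 with slerp weights a = sin((1−f)δ)/sin δ ≈ 0.552, b = sin(fδ)/sin δ ≈ 0.552.
p = a·p₁ + b·p₂ ≈ (0.173, -0.239, 0.955); φ = arcsin(p_z) ≈ 72.81°, λ = atan2(p_y, p_x) ≈ -54.07°.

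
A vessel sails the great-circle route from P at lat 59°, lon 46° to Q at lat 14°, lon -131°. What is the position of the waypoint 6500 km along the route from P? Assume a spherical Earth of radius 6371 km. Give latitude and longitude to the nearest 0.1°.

The haversine formula gives a central angle δ ≈ 1.867 rad (107.0°) between the endpoints. The total great-circle distance is δ·R ≈ 1.867 × 6371 ≈ 11893 km, so the target fraction is f = 6500/11893 ≈ 0.547.
Interpolate at f ≈ 0.547 with slerp weights a = sin((1−f)δ)/sin δ ≈ 0.783, b = sin(fδ)/sin δ ≈ 0.891.
p = a·p₁ + b·p₂ ≈ (-0.287, -0.362, 0.887); φ = arcsin(p_z) ≈ 62.47°, λ = atan2(p_y, p_x) ≈ -128.38°.

≈ lat 62.5°, lon -128.4°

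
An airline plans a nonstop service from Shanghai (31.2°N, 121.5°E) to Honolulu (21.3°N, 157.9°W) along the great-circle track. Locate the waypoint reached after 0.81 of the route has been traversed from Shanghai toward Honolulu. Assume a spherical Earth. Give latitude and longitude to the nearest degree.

Write both endpoints as unit vectors p₁, p₂ with components (cos φ cos λ, cos φ sin λ, sin φ).
The central angle between the endpoints is δ = arccos(p₁·p₂) ≈ 1.247 rad (71.4°).
Interpolate at f = 0.81 with slerp weights a = sin((1−f)δ)/sin δ ≈ 0.248, b = sin(fδ)/sin δ ≈ 0.893.
p = a·p₁ + b·p₂ ≈ (-0.882, -0.133, 0.453); φ = arcsin(p_z) ≈ 26.92°, λ = atan2(p_y, p_x) ≈ -171.45°.

≈ (27°N, 171°W)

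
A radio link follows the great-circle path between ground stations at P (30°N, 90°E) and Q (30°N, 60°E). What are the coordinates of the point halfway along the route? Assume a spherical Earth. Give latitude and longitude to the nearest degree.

Write both endpoints as unit vectors p₁, p₂ with components (cos φ cos λ, cos φ sin λ, sin φ).
The central angle between the endpoints is δ = arccos(p₁·p₂) ≈ 0.452 rad (25.9°).
Interpolate at f = 1/2 with slerp weights a = sin((1−f)δ)/sin δ ≈ 0.513, b = sin(fδ)/sin δ ≈ 0.513.
p = a·p₁ + b·p₂ ≈ (0.222, 0.829, 0.513); φ = arcsin(p_z) ≈ 30.87°, λ = atan2(p_y, p_x) ≈ 75.00°.

≈ (31°N, 75°E)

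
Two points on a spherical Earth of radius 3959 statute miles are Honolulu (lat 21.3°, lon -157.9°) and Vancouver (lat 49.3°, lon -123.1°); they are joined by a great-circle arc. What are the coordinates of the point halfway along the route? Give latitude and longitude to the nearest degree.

≈ lat 37°, lon -144°

Write both endpoints as unit vectors p₁, p₂ with components (cos φ cos λ, cos φ sin λ, sin φ).
The central angle between the endpoints is δ = arccos(p₁·p₂) ≈ 0.685 rad (39.3°).
Interpolate at f = 1/2 with slerp weights a = sin((1−f)δ)/sin δ ≈ 0.531, b = sin(fδ)/sin δ ≈ 0.531.
p = a·p₁ + b·p₂ ≈ (-0.647, -0.476, 0.595); φ = arcsin(p_z) ≈ 36.53°, λ = atan2(p_y, p_x) ≈ -143.67°.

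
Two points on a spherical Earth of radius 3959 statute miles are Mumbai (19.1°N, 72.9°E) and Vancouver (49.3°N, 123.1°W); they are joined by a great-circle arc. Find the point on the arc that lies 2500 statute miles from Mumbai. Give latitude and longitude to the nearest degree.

Convert each endpoint to a unit vector on the sphere (x = cos φ cos λ, y = cos φ sin λ, z = sin φ).
The central angle between the endpoints is δ = arccos(p₁·p₂) ≈ 1.922 rad (110.1°). The total great-circle distance is δ·R ≈ 1.922 × 3959 ≈ 7610 mi, so the target fraction is f = 2500/7610 ≈ 0.329.
Interpolate at f ≈ 0.329 with slerp weights a = sin((1−f)δ)/sin δ ≈ 1.024, b = sin(fδ)/sin δ ≈ 0.629.
p = a·p₁ + b·p₂ ≈ (0.061, 0.581, 0.812); φ = arcsin(p_z) ≈ 54.26°, λ = atan2(p_y, p_x) ≈ 84.06°.

≈ 54°N, 84°E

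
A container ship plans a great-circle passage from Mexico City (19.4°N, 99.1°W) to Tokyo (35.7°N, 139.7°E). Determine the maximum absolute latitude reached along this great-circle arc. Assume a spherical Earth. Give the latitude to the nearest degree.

≈ 48°N

The great circle lies in the plane with unit normal n̂ = (p₁ × p₂)/|p₁ × p₂|.
Here n̂_z ≈ -0.669; the vertex latitude is φ_max = arccos|n̂_z| ≈ 48.0°.
Check via Clairaut: cos φ_max = |cos φ₁| · sin C = cos(19.4°)·sin(45.2°) ≈ 0.669, again giving ≈ 48.0°.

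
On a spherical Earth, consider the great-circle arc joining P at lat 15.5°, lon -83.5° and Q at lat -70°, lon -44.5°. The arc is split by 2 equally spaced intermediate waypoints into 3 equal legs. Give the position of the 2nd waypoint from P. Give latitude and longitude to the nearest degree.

The haversine formula gives a central angle δ ≈ 1.566 rad (89.7°) between the endpoints.
Interpolate at f = 2/3 with slerp weights a = sin((1−f)δ)/sin δ ≈ 0.499, b = sin(fδ)/sin δ ≈ 0.864.
p = a·p₁ + b·p₂ ≈ (0.265, -0.685, -0.679); φ = arcsin(p_z) ≈ -42.77°, λ = atan2(p_y, p_x) ≈ -68.82°.

≈ lat -43°, lon -69°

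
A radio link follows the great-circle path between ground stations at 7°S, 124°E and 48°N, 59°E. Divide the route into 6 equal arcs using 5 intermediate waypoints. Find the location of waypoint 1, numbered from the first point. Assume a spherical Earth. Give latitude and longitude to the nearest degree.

≈ 3°N, 116°E

From cos δ = sin φ₁ sin φ₂ + cos φ₁ cos φ₂ cos Δλ, the central angle is δ ≈ 1.380 rad (79.0°).
Interpolate at f = 1/6 with slerp weights a = sin((1−f)δ)/sin δ ≈ 0.930, b = sin(fδ)/sin δ ≈ 0.232.
p = a·p₁ + b·p₂ ≈ (-0.436, 0.898, 0.059); φ = arcsin(p_z) ≈ 3.40°, λ = atan2(p_y, p_x) ≈ 115.89°.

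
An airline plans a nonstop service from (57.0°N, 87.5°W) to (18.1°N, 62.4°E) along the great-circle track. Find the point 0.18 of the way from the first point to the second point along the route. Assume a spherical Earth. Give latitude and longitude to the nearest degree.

From cos δ = sin φ₁ sin φ₂ + cos φ₁ cos φ₂ cos Δλ, the central angle is δ ≈ 1.759 rad (100.8°).
Interpolate at f = 0.18 with slerp weights a = sin((1−f)δ)/sin δ ≈ 1.010, b = sin(fδ)/sin δ ≈ 0.317.
p = a·p₁ + b·p₂ ≈ (0.164, -0.282, 0.945); φ = arcsin(p_z) ≈ 70.95°, λ = atan2(p_y, p_x) ≈ -59.91°.

≈ (71°N, 60°W)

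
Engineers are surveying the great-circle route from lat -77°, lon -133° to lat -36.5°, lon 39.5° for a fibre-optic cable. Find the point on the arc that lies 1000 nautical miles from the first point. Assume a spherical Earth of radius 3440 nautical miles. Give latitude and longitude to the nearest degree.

≈ lat -86°, lon 19°

Write both endpoints as unit vectors p₁, p₂ with components (cos φ cos λ, cos φ sin λ, sin φ).
The central angle between the endpoints is δ = arccos(p₁·p₂) ≈ 1.159 rad (66.4°). The total great-circle distance is δ·R ≈ 1.159 × 3440 ≈ 3987 nmi, so the target fraction is f = 1000/3987 ≈ 0.251.
Interpolate at f ≈ 0.251 with slerp weights a = sin((1−f)δ)/sin δ ≈ 0.833, b = sin(fδ)/sin δ ≈ 0.313.
p = a·p₁ + b·p₂ ≈ (0.066, 0.023, -0.998); φ = arcsin(p_z) ≈ -85.98°, λ = atan2(p_y, p_x) ≈ 19.08°.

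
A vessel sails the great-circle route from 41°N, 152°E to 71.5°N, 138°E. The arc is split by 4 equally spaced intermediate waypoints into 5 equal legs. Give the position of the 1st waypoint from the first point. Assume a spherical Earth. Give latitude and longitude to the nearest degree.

≈ 47°N, 151°E

Write both endpoints as unit vectors p₁, p₂ with components (cos φ cos λ, cos φ sin λ, sin φ).
The central angle between the endpoints is δ = arccos(p₁·p₂) ≈ 0.546 rad (31.3°).
Interpolate at f = 1/5 with slerp weights a = sin((1−f)δ)/sin δ ≈ 0.815, b = sin(fδ)/sin δ ≈ 0.210.
p = a·p₁ + b·p₂ ≈ (-0.592, 0.333, 0.734); φ = arcsin(p_z) ≈ 47.18°, λ = atan2(p_y, p_x) ≈ 150.64°.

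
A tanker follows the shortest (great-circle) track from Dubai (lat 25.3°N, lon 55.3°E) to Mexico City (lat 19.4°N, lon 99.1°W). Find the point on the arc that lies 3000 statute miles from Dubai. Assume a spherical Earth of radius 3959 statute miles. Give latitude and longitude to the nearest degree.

≈ lat 57°N, lon 14°E

Convert each endpoint to a unit vector on the sphere (x = cos φ cos λ, y = cos φ sin λ, z = sin φ).
The central angle between the endpoints is δ = arccos(p₁·p₂) ≈ 2.249 rad (128.8°). The total great-circle distance is δ·R ≈ 2.249 × 3959 ≈ 8902 mi, so the target fraction is f = 3000/8902 ≈ 0.337.
Interpolate at f ≈ 0.337 with slerp weights a = sin((1−f)δ)/sin δ ≈ 1.280, b = sin(fδ)/sin δ ≈ 0.882.
p = a·p₁ + b·p₂ ≈ (0.527, 0.129, 0.840); φ = arcsin(p_z) ≈ 57.14°, λ = atan2(p_y, p_x) ≈ 13.80°.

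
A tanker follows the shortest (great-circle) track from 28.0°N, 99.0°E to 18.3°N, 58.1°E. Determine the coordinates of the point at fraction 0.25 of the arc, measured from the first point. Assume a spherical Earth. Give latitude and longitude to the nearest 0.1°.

Write both endpoints as unit vectors p₁, p₂ with components (cos φ cos λ, cos φ sin λ, sin φ).
The central angle between the endpoints is δ = arccos(p₁·p₂) ≈ 0.674 rad (38.6°).
Interpolate at f = 0.25 with slerp weights a = sin((1−f)δ)/sin δ ≈ 0.776, b = sin(fδ)/sin δ ≈ 0.269.
p = a·p₁ + b·p₂ ≈ (0.028, 0.893, 0.449); φ = arcsin(p_z) ≈ 26.66°, λ = atan2(p_y, p_x) ≈ 88.23°.

≈ 26.7°N, 88.2°E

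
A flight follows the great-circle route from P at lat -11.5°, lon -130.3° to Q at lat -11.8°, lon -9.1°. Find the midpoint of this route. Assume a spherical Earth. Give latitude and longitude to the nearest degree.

≈ lat -23°, lon -70°

Convert each endpoint to a unit vector on the sphere (x = cos φ cos λ, y = cos φ sin λ, z = sin φ).
The central angle between the endpoints is δ = arccos(p₁·p₂) ≈ 2.044 rad (117.1°).
Interpolate at f = 1/2 with slerp weights a = sin((1−f)δ)/sin δ ≈ 0.959, b = sin(fδ)/sin δ ≈ 0.959.
p = a·p₁ + b·p₂ ≈ (0.319, -0.865, -0.387); φ = arcsin(p_z) ≈ -22.78°, λ = atan2(p_y, p_x) ≈ -69.75°.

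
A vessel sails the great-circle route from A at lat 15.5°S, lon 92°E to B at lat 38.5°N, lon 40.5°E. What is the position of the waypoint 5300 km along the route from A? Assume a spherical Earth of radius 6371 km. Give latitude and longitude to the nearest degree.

≈ lat 21°N, lon 61°E

Write both endpoints as unit vectors p₁, p₂ with components (cos φ cos λ, cos φ sin λ, sin φ).
The central angle between the endpoints is δ = arccos(p₁·p₂) ≈ 1.263 rad (72.4°). The total great-circle distance is δ·R ≈ 1.263 × 6371 ≈ 8046 km, so the target fraction is f = 5300/8046 ≈ 0.659.
Interpolate at f ≈ 0.659 with slerp weights a = sin((1−f)δ)/sin δ ≈ 0.438, b = sin(fδ)/sin δ ≈ 0.776.
p = a·p₁ + b·p₂ ≈ (0.447, 0.816, 0.366); φ = arcsin(p_z) ≈ 21.45°, λ = atan2(p_y, p_x) ≈ 61.31°.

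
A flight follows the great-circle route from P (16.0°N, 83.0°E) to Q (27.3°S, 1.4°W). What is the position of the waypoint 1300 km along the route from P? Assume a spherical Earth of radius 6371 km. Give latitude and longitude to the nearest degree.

≈ (10°N, 72°E)

Write both endpoints as unit vectors p₁, p₂ with components (cos φ cos λ, cos φ sin λ, sin φ).
The central angle between the endpoints is δ = arccos(p₁·p₂) ≈ 1.614 rad (92.5°). The total great-circle distance is δ·R ≈ 1.614 × 6371 ≈ 10282 km, so the target fraction is f = 1300/10282 ≈ 0.126.
Interpolate at f ≈ 0.126 with slerp weights a = sin((1−f)δ)/sin δ ≈ 0.988, b = sin(fδ)/sin δ ≈ 0.203.
p = a·p₁ + b·p₂ ≈ (0.296, 0.938, 0.179); φ = arcsin(p_z) ≈ 10.33°, λ = atan2(p_y, p_x) ≈ 72.49°.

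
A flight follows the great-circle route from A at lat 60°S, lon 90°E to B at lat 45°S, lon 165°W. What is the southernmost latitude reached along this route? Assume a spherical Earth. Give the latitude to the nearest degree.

The great circle lies in the plane with unit normal n̂ = (p₁ × p₂)/|p₁ × p₂|.
Here n̂_z ≈ +0.400; the vertex latitude is φ_max = arccos|n̂_z| ≈ 66.4°.

≈ 66°S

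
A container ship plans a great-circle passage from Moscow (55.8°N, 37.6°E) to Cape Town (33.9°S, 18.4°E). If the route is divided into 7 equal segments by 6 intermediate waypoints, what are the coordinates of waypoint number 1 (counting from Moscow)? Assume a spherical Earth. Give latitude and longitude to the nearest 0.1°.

≈ 43.2°N, 32.8°E

Write both endpoints as unit vectors p₁, p₂ with components (cos φ cos λ, cos φ sin λ, sin φ).
The central angle between the endpoints is δ = arccos(p₁·p₂) ≈ 1.592 rad (91.2°).
Interpolate at f = 1/7 with slerp weights a = sin((1−f)δ)/sin δ ≈ 0.979, b = sin(fδ)/sin δ ≈ 0.225.
p = a·p₁ + b·p₂ ≈ (0.614, 0.395, 0.684); φ = arcsin(p_z) ≈ 43.15°, λ = atan2(p_y, p_x) ≈ 32.76°.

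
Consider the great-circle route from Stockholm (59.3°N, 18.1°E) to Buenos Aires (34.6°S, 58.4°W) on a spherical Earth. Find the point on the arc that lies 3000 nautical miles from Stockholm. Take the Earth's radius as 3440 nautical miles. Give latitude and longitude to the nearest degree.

≈ 21°N, 27°W

Convert each endpoint to a unit vector on the sphere (x = cos φ cos λ, y = cos φ sin λ, z = sin φ).
The central angle between the endpoints is δ = arccos(p₁·p₂) ≈ 1.972 rad (113.0°). The total great-circle distance is δ·R ≈ 1.972 × 3440 ≈ 6782 nmi, so the target fraction is f = 3000/6782 ≈ 0.442.
Interpolate at f ≈ 0.442 with slerp weights a = sin((1−f)δ)/sin δ ≈ 0.968, b = sin(fδ)/sin δ ≈ 0.832.
p = a·p₁ + b·p₂ ≈ (0.828, -0.430, 0.360); φ = arcsin(p_z) ≈ 21.09°, λ = atan2(p_y, p_x) ≈ -27.41°.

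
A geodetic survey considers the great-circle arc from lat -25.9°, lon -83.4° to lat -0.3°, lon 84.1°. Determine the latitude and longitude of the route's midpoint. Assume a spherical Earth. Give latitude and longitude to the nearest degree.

Write both endpoints as unit vectors p₁, p₂ with components (cos φ cos λ, cos φ sin λ, sin φ).
The central angle between the endpoints is δ = arccos(p₁·p₂) ≈ 2.638 rad (151.2°).
Interpolate at f = 1/2 with slerp weights a = sin((1−f)δ)/sin δ ≈ 2.008, b = sin(fδ)/sin δ ≈ 2.008.
p = a·p₁ + b·p₂ ≈ (0.414, 0.203, -0.887); φ = arcsin(p_z) ≈ -62.55°, λ = atan2(p_y, p_x) ≈ 26.12°.

≈ lat -63°, lon 26°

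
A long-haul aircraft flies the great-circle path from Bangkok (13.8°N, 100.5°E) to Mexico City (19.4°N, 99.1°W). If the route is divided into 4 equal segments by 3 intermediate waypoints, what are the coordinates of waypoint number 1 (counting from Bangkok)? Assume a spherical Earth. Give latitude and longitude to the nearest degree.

≈ 43°N, 124°E

From cos δ = sin φ₁ sin φ₂ + cos φ₁ cos φ₂ cos Δλ, the central angle is δ ≈ 2.471 rad (141.6°).
Interpolate at f = 1/4 with slerp weights a = sin((1−f)δ)/sin δ ≈ 1.546, b = sin(fδ)/sin δ ≈ 0.933.
p = a·p₁ + b·p₂ ≈ (-0.413, 0.608, 0.679); φ = arcsin(p_z) ≈ 42.73°, λ = atan2(p_y, p_x) ≈ 124.18°.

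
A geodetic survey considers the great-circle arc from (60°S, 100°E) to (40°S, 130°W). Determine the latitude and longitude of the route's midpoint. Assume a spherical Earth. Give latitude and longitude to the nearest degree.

≈ (69°S, 171°W)

The haversine formula gives a central angle δ ≈ 1.255 rad (71.9°) between the endpoints.
Interpolate at f = 1/2 with slerp weights a = sin((1−f)δ)/sin δ ≈ 0.618, b = sin(fδ)/sin δ ≈ 0.618.
p = a·p₁ + b·p₂ ≈ (-0.358, -0.058, -0.932); φ = arcsin(p_z) ≈ -68.75°, λ = atan2(p_y, p_x) ≈ -170.74°.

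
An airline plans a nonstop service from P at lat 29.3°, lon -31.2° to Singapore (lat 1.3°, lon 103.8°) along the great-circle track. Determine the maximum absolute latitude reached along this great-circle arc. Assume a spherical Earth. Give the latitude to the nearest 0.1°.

≈ 39.2°

The great circle lies in the plane with unit normal n̂ = (p₁ × p₂)/|p₁ × p₂|.
Here n̂_z ≈ +0.775; the vertex latitude is φ_max = arccos|n̂_z| ≈ 39.2°.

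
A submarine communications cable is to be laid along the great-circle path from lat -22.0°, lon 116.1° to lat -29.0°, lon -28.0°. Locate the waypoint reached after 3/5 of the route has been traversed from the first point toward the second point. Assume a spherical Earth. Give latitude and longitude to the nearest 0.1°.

Convert each endpoint to a unit vector on the sphere (x = cos φ cos λ, y = cos φ sin λ, z = sin φ).
The central angle between the endpoints is δ = arccos(p₁·p₂) ≈ 2.066 rad (118.4°).
Interpolate at f = 3/5 with slerp weights a = sin((1−f)δ)/sin δ ≈ 0.836, b = sin(fδ)/sin δ ≈ 1.075.
p = a·p₁ + b·p₂ ≈ (0.489, 0.255, -0.834); φ = arcsin(p_z) ≈ -56.54°, λ = atan2(p_y, p_x) ≈ 27.51°.

≈ lat -56.5°, lon 27.5°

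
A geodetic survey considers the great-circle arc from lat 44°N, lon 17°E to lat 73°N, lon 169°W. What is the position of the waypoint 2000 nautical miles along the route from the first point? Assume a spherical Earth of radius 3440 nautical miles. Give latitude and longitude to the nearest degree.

≈ lat 77°N, lon 22°E

The haversine formula gives a central angle δ ≈ 1.098 rad (62.9°) between the endpoints. The total great-circle distance is δ·R ≈ 1.098 × 3440 ≈ 3778 nmi, so the target fraction is f = 2000/3778 ≈ 0.529.
Interpolate at f ≈ 0.529 with slerp weights a = sin((1−f)δ)/sin δ ≈ 0.555, b = sin(fδ)/sin δ ≈ 0.617.
p = a·p₁ + b·p₂ ≈ (0.205, 0.082, 0.975); φ = arcsin(p_z) ≈ 77.25°, λ = atan2(p_y, p_x) ≈ 21.90°.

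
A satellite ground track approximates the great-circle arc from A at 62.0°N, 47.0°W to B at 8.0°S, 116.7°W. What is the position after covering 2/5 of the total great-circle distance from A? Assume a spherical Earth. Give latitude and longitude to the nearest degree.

Write both endpoints as unit vectors p₁, p₂ with components (cos φ cos λ, cos φ sin λ, sin φ).
The central angle between the endpoints is δ = arccos(p₁·p₂) ≈ 1.532 rad (87.8°).
Interpolate at f = 2/5 with slerp weights a = sin((1−f)δ)/sin δ ≈ 0.796, b = sin(fδ)/sin δ ≈ 0.576.
p = a·p₁ + b·p₂ ≈ (-0.001, -0.783, 0.623); φ = arcsin(p_z) ≈ 38.50°, λ = atan2(p_y, p_x) ≈ -90.10°.

≈ 39°N, 90°W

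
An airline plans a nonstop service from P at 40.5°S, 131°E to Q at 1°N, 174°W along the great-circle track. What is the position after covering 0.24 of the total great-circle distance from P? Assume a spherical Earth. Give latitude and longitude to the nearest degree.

≈ 33°S, 148°E

The haversine formula gives a central angle δ ≈ 1.132 rad (64.9°) between the endpoints.
Interpolate at f = 0.24 with slerp weights a = sin((1−f)δ)/sin δ ≈ 0.837, b = sin(fδ)/sin δ ≈ 0.296.
p = a·p₁ + b·p₂ ≈ (-0.713, 0.450, -0.539); φ = arcsin(p_z) ≈ -32.59°, λ = atan2(p_y, p_x) ≈ 147.75°.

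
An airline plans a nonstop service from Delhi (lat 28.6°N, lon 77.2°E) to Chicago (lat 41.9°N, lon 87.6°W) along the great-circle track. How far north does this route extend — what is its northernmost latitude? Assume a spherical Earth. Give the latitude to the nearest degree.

The great circle lies in the plane with unit normal n̂ = (p₁ × p₂)/|p₁ × p₂|.
Here n̂_z ≈ -0.180; the vertex latitude is φ_max = arccos|n̂_z| ≈ 79.6°.

≈ 80°N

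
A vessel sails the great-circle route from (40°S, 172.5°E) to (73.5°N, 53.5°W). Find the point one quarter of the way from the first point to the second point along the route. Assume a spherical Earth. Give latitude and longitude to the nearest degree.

≈ (6°S, 177°W)

Convert each endpoint to a unit vector on the sphere (x = cos φ cos λ, y = cos φ sin λ, z = sin φ).
The central angle between the endpoints is δ = arccos(p₁·p₂) ≈ 2.446 rad (140.1°).
Interpolate at f = 1/4 with slerp weights a = sin((1−f)δ)/sin δ ≈ 1.506, b = sin(fδ)/sin δ ≈ 0.895.
p = a·p₁ + b·p₂ ≈ (-0.993, -0.054, -0.110); φ = arcsin(p_z) ≈ -6.29°, λ = atan2(p_y, p_x) ≈ -176.90°.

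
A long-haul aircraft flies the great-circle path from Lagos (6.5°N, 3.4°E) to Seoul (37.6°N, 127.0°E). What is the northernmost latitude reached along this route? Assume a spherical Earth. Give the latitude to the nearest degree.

≈ 45°N

The great circle lies in the plane with unit normal n̂ = (p₁ × p₂)/|p₁ × p₂|.
Here n̂_z ≈ +0.705; the vertex latitude is φ_max = arccos|n̂_z| ≈ 45.2°.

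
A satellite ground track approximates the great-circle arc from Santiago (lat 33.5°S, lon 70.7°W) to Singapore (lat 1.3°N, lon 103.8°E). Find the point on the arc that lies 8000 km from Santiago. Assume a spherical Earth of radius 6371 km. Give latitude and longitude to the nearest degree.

≈ lat 72°S, lon 76°E

Convert each endpoint to a unit vector on the sphere (x = cos φ cos λ, y = cos φ sin λ, z = sin φ).
The central angle between the endpoints is δ = arccos(p₁·p₂) ≈ 2.572 rad (147.4°). The total great-circle distance is δ·R ≈ 2.572 × 6371 ≈ 16389 km, so the target fraction is f = 8000/16389 ≈ 0.488.
Interpolate at f ≈ 0.488 with slerp weights a = sin((1−f)δ)/sin δ ≈ 1.796, b = sin(fδ)/sin δ ≈ 1.764.
p = a·p₁ + b·p₂ ≈ (0.074, 0.299, -0.951); φ = arcsin(p_z) ≈ -72.04°, λ = atan2(p_y, p_x) ≈ 76.06°.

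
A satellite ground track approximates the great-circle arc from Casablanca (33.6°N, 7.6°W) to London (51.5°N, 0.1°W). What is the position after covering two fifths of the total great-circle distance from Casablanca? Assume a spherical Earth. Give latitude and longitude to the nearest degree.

The haversine formula gives a central angle δ ≈ 0.327 rad (18.7°) between the endpoints.
Interpolate at f = 2/5 with slerp weights a = sin((1−f)δ)/sin δ ≈ 0.607, b = sin(fδ)/sin δ ≈ 0.406.
p = a·p₁ + b·p₂ ≈ (0.754, -0.067, 0.654); φ = arcsin(p_z) ≈ 40.82°, λ = atan2(p_y, p_x) ≈ -5.10°.

≈ 41°N, 5°W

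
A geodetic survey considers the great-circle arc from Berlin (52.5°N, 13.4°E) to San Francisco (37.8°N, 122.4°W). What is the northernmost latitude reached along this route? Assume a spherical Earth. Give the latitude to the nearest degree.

≈ 70°N

The great circle lies in the plane with unit normal n̂ = (p₁ × p₂)/|p₁ × p₂|.
Here n̂_z ≈ -0.339; the vertex latitude is φ_max = arccos|n̂_z| ≈ 70.2°.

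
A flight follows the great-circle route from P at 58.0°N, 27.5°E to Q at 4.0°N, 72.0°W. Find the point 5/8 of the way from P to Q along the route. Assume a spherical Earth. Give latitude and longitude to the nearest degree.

Convert each endpoint to a unit vector on the sphere (x = cos φ cos λ, y = cos φ sin λ, z = sin φ).
The central angle between the endpoints is δ = arccos(p₁·p₂) ≈ 1.599 rad (91.6°).
Interpolate at f = 5/8 with slerp weights a = sin((1−f)δ)/sin δ ≈ 0.565, b = sin(fδ)/sin δ ≈ 0.841.
p = a·p₁ + b·p₂ ≈ (0.525, -0.660, 0.537); φ = arcsin(p_z) ≈ 32.51°, λ = atan2(p_y, p_x) ≈ -51.52°.

≈ 33°N, 52°W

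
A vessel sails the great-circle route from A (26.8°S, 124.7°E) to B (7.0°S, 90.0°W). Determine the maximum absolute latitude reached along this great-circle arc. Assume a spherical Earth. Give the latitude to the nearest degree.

The great circle lies in the plane with unit normal n̂ = (p₁ × p₂)/|p₁ × p₂|.
Here n̂_z ≈ +0.682; the vertex latitude is φ_max = arccos|n̂_z| ≈ 47.0°.
Check via Clairaut: cos φ_max = |cos φ₁| · sin C = cos(26.8°)·sin(130.2°) ≈ 0.682, again giving ≈ 47.0°.

≈ 47°S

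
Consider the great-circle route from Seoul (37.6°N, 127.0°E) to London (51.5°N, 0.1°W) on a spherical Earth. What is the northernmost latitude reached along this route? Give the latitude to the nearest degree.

The great circle lies in the plane with unit normal n̂ = (p₁ × p₂)/|p₁ × p₂|.
Here n̂_z ≈ -0.400; the vertex latitude is φ_max = arccos|n̂_z| ≈ 66.4°.

≈ 66°N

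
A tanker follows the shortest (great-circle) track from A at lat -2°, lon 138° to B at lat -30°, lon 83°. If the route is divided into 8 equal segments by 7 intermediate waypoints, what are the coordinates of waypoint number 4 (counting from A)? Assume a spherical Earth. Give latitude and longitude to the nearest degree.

≈ lat -18°, lon 113°

Write both endpoints as unit vectors p₁, p₂ with components (cos φ cos λ, cos φ sin λ, sin φ).
The central angle between the endpoints is δ = arccos(p₁·p₂) ≈ 1.031 rad (59.1°).
Interpolate at f = 4/8 with slerp weights a = sin((1−f)δ)/sin δ ≈ 0.575, b = sin(fδ)/sin δ ≈ 0.575.
p = a·p₁ + b·p₂ ≈ (-0.366, 0.878, -0.307); φ = arcsin(p_z) ≈ -17.90°, λ = atan2(p_y, p_x) ≈ 112.63°.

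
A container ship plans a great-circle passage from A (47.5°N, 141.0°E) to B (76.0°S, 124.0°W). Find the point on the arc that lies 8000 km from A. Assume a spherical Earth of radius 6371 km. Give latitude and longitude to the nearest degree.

Convert each endpoint to a unit vector on the sphere (x = cos φ cos λ, y = cos φ sin λ, z = sin φ).
The central angle between the endpoints is δ = arccos(p₁·p₂) ≈ 2.389 rad (136.9°). The total great-circle distance is δ·R ≈ 2.389 × 6371 ≈ 15218 km, so the target fraction is f = 8000/15218 ≈ 0.526.
Interpolate at f ≈ 0.526 with slerp weights a = sin((1−f)δ)/sin δ ≈ 1.324, b = sin(fδ)/sin δ ≈ 1.390.
p = a·p₁ + b·p₂ ≈ (-0.883, 0.284, -0.373); φ = arcsin(p_z) ≈ -21.88°, λ = atan2(p_y, p_x) ≈ 162.17°.

≈ (22°S, 162°E)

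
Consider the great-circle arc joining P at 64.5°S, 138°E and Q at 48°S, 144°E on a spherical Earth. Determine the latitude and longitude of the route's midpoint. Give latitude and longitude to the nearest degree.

Convert each endpoint to a unit vector on the sphere (x = cos φ cos λ, y = cos φ sin λ, z = sin φ).
The central angle between the endpoints is δ = arccos(p₁·p₂) ≈ 0.293 rad (16.8°).
Interpolate at f = 1/2 with slerp weights a = sin((1−f)δ)/sin δ ≈ 0.505, b = sin(fδ)/sin δ ≈ 0.505.
p = a·p₁ + b·p₂ ≈ (-0.435, 0.344, -0.832); φ = arcsin(p_z) ≈ -56.28°, λ = atan2(p_y, p_x) ≈ 141.65°.

≈ 56°S, 142°E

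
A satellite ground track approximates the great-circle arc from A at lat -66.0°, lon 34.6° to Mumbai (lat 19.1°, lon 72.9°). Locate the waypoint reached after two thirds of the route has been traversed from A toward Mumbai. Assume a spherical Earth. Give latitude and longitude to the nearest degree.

Convert each endpoint to a unit vector on the sphere (x = cos φ cos λ, y = cos φ sin λ, z = sin φ).
The central angle between the endpoints is δ = arccos(p₁·p₂) ≈ 1.568 rad (89.8°).
Interpolate at f = 2/3 with slerp weights a = sin((1−f)δ)/sin δ ≈ 0.499, b = sin(fδ)/sin δ ≈ 0.865.
p = a·p₁ + b·p₂ ≈ (0.408, 0.897, -0.173); φ = arcsin(p_z) ≈ -9.96°, λ = atan2(p_y, p_x) ≈ 65.56°.

≈ lat -10°, lon 66°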